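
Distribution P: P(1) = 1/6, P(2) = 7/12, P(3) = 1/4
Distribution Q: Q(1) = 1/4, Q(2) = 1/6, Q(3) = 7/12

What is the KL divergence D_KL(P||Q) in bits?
0.6512 bits

D_KL(P||Q) = Σ P(x) log₂(P(x)/Q(x))

Computing term by term:
  P(1)·log₂(P(1)/Q(1)) = (1/6)·log₂((1/6)/(1/4)) = -0.09749
  P(2)·log₂(P(2)/Q(2)) = (7/12)·log₂((7/12)/(1/6)) = 1.05429
  P(3)·log₂(P(3)/Q(3)) = (1/4)·log₂((1/4)/(7/12)) = -0.30560

D_KL(P||Q) = -0.09749 + 1.05429 - 0.30560 = 0.65120 ≈ 0.6512 bits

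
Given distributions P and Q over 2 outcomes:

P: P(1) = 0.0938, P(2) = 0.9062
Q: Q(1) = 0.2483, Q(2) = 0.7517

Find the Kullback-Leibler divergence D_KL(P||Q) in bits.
0.1126 bits

D_KL(P||Q) = Σ P(x) log₂(P(x)/Q(x))

Computing term by term:
  P(1)·log₂(P(1)/Q(1)) = 0.0938·log₂(0.0938/0.2483) = -0.13174
  P(2)·log₂(P(2)/Q(2)) = 0.9062·log₂(0.9062/0.7517) = 0.24438

D_KL(P||Q) = -0.13174 + 0.24438 = 0.11264 ≈ 0.1126 bits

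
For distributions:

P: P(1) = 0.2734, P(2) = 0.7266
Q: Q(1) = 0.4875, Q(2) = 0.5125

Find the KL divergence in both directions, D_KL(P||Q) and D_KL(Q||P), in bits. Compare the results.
D_KL(P||Q) = 0.1378 bits, D_KL(Q||P) = 0.1487 bits. D_KL(Q||P) is larger than D_KL(P||Q) by 0.0109 bits; the two directions differ.

D_KL(P||Q) = Σ P(x) log₂(P(x)/Q(x))

Computing term by term:
  P(1)·log₂(P(1)/Q(1)) = 0.2734·log₂(0.2734/0.4875) = -0.22812
  P(2)·log₂(P(2)/Q(2)) = 0.7266·log₂(0.7266/0.5125) = 0.36592

D_KL(P||Q) = -0.22812 + 0.36592 = 0.13780 ≈ 0.1378 bits

D_KL(Q||P) = Σ Q(x) log₂(Q(x)/P(x))

Computing term by term:
  Q(1)·log₂(Q(1)/P(1)) = 0.4875·log₂(0.4875/0.2734) = 0.40676
  Q(2)·log₂(Q(2)/P(2)) = 0.5125·log₂(0.5125/0.7266) = -0.25810

D_KL(Q||P) = 0.40676 - 0.25810 = 0.14866 ≈ 0.1487 bits

These are NOT equal (difference: 0.0109 bits). KL divergence is asymmetric: D_KL(P||Q) ≠ D_KL(Q||P) in general.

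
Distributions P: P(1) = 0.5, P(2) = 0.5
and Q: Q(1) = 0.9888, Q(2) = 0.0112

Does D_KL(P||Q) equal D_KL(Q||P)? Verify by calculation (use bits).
D_KL(P||Q) = 2.2483 bits, D_KL(Q||P) = 0.9114 bits. No — D_KL(P||Q) ≠ D_KL(Q||P) for this pair.

D_KL(P||Q) = Σ P(x) log₂(P(x)/Q(x))

Computing term by term:
  P(1)·log₂(P(1)/Q(1)) = 0.5·log₂(0.5/0.9888) = -0.49188
  P(2)·log₂(P(2)/Q(2)) = 0.5·log₂(0.5/0.0112) = 2.74018

D_KL(P||Q) = -0.49188 + 2.74018 = 2.24830 ≈ 2.2483 bits

D_KL(Q||P) = Σ Q(x) log₂(Q(x)/P(x))

Computing term by term:
  Q(1)·log₂(Q(1)/P(1)) = 0.9888·log₂(0.9888/0.5) = 0.97273
  Q(2)·log₂(Q(2)/P(2)) = 0.0112·log₂(0.0112/0.5) = -0.06138

D_KL(Q||P) = 0.97273 - 0.06138 = 0.91135 ≈ 0.9114 bits

These are NOT equal (difference: 1.3369 bits). KL divergence is asymmetric: D_KL(P||Q) ≠ D_KL(Q||P) in general.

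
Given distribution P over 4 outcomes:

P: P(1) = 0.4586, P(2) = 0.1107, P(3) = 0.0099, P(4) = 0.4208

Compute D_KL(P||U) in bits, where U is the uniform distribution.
0.5413 bits

U(i) = 1/4 for all i

D_KL(P||U) = Σ P(x) log₂(P(x) / (1/4))
           = Σ P(x) log₂(P(x)) + log₂(4)
           = log₂(4) - H(P)

H(P) = -Σ P(x) log₂(P(x)):
  -P(1)·log₂(P(1)) = -(0.4586)·log₂(0.4586) = 0.51578
  -P(2)·log₂(P(2)) = -(0.1107)·log₂(0.1107) = 0.35150
  -P(3)·log₂(P(3)) = -(0.0099)·log₂(0.0099) = 0.06592
  -P(4)·log₂(P(4)) = -(0.4208)·log₂(0.4208) = 0.52549
H(P) = 0.51578 + 0.35150 + 0.06592 + 0.52549 = 1.45869 bits

log₂(4) = 2.00000 bits

D_KL(P||U) = 2.00000 - 1.45869 = 0.54131 ≈ 0.5413 bits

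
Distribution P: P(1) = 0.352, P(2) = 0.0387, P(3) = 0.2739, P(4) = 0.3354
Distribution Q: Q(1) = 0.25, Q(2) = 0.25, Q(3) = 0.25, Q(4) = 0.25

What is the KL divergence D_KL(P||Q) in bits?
0.2479 bits

D_KL(P||Q) = Σ P(x) log₂(P(x)/Q(x))

Computing term by term:
  P(1)·log₂(P(1)/Q(1)) = 0.352·log₂(0.352/0.25) = 0.17376
  P(2)·log₂(P(2)/Q(2)) = 0.0387·log₂(0.0387/0.25) = -0.10416
  P(3)·log₂(P(3)/Q(3)) = 0.2739·log₂(0.2739/0.25) = 0.03608
  P(4)·log₂(P(4)/Q(4)) = 0.3354·log₂(0.3354/0.25) = 0.14219

D_KL(P||Q) = 0.17376 - 0.10416 + 0.03608 + 0.14219 = 0.24787 ≈ 0.2479 bits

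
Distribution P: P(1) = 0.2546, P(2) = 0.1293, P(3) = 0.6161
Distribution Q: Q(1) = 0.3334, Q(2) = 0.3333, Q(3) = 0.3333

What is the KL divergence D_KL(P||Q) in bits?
0.2704 bits

D_KL(P||Q) = Σ P(x) log₂(P(x)/Q(x))

Computing term by term:
  P(1)·log₂(P(1)/Q(1)) = 0.2546·log₂(0.2546/0.3334) = -0.09904
  P(2)·log₂(P(2)/Q(2)) = 0.1293·log₂(0.1293/0.3333) = -0.17664
  P(3)·log₂(P(3)/Q(3)) = 0.6161·log₂(0.6161/0.3333) = 0.54608

D_KL(P||Q) = -0.09904 - 0.17664 + 0.54608 = 0.27040 ≈ 0.2704 bits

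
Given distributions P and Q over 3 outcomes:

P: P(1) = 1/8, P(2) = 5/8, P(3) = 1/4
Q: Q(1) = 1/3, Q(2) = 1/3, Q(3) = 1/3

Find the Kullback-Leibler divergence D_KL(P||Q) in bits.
0.2862 bits

D_KL(P||Q) = Σ P(x) log₂(P(x)/Q(x))

Computing term by term:
  P(1)·log₂(P(1)/Q(1)) = (1/8)·log₂((1/8)/(1/3)) = -0.17688
  P(2)·log₂(P(2)/Q(2)) = (5/8)·log₂((5/8)/(1/3)) = 0.56681
  P(3)·log₂(P(3)/Q(3)) = (1/4)·log₂((1/4)/(1/3)) = -0.10376

D_KL(P||Q) = -0.17688 + 0.56681 - 0.10376 = 0.28617 ≈ 0.2862 bits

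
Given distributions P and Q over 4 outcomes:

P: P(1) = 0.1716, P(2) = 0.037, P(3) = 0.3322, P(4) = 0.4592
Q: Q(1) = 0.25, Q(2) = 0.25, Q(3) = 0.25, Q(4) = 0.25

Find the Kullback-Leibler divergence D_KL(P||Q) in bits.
0.3439 bits

D_KL(P||Q) = Σ P(x) log₂(P(x)/Q(x))

Computing term by term:
  P(1)·log₂(P(1)/Q(1)) = 0.1716·log₂(0.1716/0.25) = -0.09316
  P(2)·log₂(P(2)/Q(2)) = 0.037·log₂(0.037/0.25) = -0.10198
  P(3)·log₂(P(3)/Q(3)) = 0.3322·log₂(0.3322/0.25) = 0.13624
  P(4)·log₂(P(4)/Q(4)) = 0.4592·log₂(0.4592/0.25) = 0.40281

D_KL(P||Q) = -0.09316 - 0.10198 + 0.13624 + 0.40281 = 0.34391 ≈ 0.3439 bits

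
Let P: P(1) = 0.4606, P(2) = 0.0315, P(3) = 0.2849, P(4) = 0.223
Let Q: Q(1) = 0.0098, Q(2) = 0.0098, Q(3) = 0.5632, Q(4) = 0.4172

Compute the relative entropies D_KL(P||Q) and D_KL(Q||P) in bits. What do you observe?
D_KL(P||Q) = 2.1299 bits, D_KL(Q||P) = 0.8598 bits. The two directions give different values (D_KL(P||Q) exceeds D_KL(Q||P) by 1.2701 bits): KL divergence is asymmetric.

D_KL(P||Q) = Σ P(x) log₂(P(x)/Q(x))

Computing term by term:
  P(1)·log₂(P(1)/Q(1)) = 0.4606·log₂(0.4606/0.0098) = 2.55844
  P(2)·log₂(P(2)/Q(2)) = 0.0315·log₂(0.0315/0.0098) = 0.05306
  P(3)·log₂(P(3)/Q(3)) = 0.2849·log₂(0.2849/0.5632) = -0.28011
  P(4)·log₂(P(4)/Q(4)) = 0.223·log₂(0.223/0.4172) = -0.20152

D_KL(P||Q) = 2.55844 + 0.05306 - 0.28011 - 0.20152 = 2.12987 ≈ 2.1299 bits

D_KL(Q||P) = Σ Q(x) log₂(Q(x)/P(x))

Computing term by term:
  Q(1)·log₂(Q(1)/P(1)) = 0.0098·log₂(0.0098/0.4606) = -0.05443
  Q(2)·log₂(Q(2)/P(2)) = 0.0098·log₂(0.0098/0.0315) = -0.01651
  Q(3)·log₂(Q(3)/P(3)) = 0.5632·log₂(0.5632/0.2849) = 0.55373
  Q(4)·log₂(Q(4)/P(4)) = 0.4172·log₂(0.4172/0.223) = 0.37702

D_KL(Q||P) = -0.05443 - 0.01651 + 0.55373 + 0.37702 = 0.85981 ≈ 0.8598 bits

These are NOT equal (difference: 1.2701 bits). KL divergence is asymmetric: D_KL(P||Q) ≠ D_KL(Q||P) in general.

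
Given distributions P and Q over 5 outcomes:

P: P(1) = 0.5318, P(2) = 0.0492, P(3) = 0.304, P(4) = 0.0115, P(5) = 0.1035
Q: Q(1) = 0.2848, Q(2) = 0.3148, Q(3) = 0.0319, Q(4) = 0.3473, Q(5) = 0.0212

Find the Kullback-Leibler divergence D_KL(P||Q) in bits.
1.5163 bits

D_KL(P||Q) = Σ P(x) log₂(P(x)/Q(x))

Computing term by term:
  P(1)·log₂(P(1)/Q(1)) = 0.5318·log₂(0.5318/0.2848) = 0.47912
  P(2)·log₂(P(2)/Q(2)) = 0.0492·log₂(0.0492/0.3148) = -0.13174
  P(3)·log₂(P(3)/Q(3)) = 0.304·log₂(0.304/0.0319) = 0.98874
  P(4)·log₂(P(4)/Q(4)) = 0.0115·log₂(0.0115/0.3473) = -0.05654
  P(5)·log₂(P(5)/Q(5)) = 0.1035·log₂(0.1035/0.0212) = 0.23676

D_KL(P||Q) = 0.47912 - 0.13174 + 0.98874 - 0.05654 + 0.23676 = 1.51634 ≈ 1.5163 bits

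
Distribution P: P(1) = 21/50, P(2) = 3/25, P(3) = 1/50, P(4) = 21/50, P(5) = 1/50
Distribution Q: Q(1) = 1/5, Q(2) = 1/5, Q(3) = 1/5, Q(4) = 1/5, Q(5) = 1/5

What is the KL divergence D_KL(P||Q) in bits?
0.6778 bits

D_KL(P||Q) = Σ P(x) log₂(P(x)/Q(x))

Computing term by term:
  P(1)·log₂(P(1)/Q(1)) = (21/50)·log₂((21/50)/(1/5)) = 0.44956
  P(2)·log₂(P(2)/Q(2)) = (3/25)·log₂((3/25)/(1/5)) = -0.08844
  P(3)·log₂(P(3)/Q(3)) = (1/50)·log₂((1/50)/(1/5)) = -0.06644
  P(4)·log₂(P(4)/Q(4)) = (21/50)·log₂((21/50)/(1/5)) = 0.44956
  P(5)·log₂(P(5)/Q(5)) = (1/50)·log₂((1/50)/(1/5)) = -0.06644

D_KL(P||Q) = 0.44956 - 0.08844 - 0.06644 + 0.44956 - 0.06644 = 0.67780 ≈ 0.6778 bits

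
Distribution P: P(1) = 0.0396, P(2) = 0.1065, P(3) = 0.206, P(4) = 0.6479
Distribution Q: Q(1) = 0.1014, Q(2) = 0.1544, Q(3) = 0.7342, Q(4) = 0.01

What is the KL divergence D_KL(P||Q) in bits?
3.4104 bits

D_KL(P||Q) = Σ P(x) log₂(P(x)/Q(x))

Computing term by term:
  P(1)·log₂(P(1)/Q(1)) = 0.0396·log₂(0.0396/0.1014) = -0.05372
  P(2)·log₂(P(2)/Q(2)) = 0.1065·log₂(0.1065/0.1544) = -0.05706
  P(3)·log₂(P(3)/Q(3)) = 0.206·log₂(0.206/0.7342) = -0.37771
  P(4)·log₂(P(4)/Q(4)) = 0.6479·log₂(0.6479/0.01) = 3.89887

D_KL(P||Q) = -0.05372 - 0.05706 - 0.37771 + 3.89887 = 3.41038 ≈ 3.4104 bits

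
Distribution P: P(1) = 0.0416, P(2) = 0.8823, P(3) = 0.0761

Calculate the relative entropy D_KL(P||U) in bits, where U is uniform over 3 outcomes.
0.9520 bits

U(i) = 1/3 for all i

D_KL(P||U) = Σ P(x) log₂(P(x) / (1/3))
           = Σ P(x) log₂(P(x)) + log₂(3)
           = log₂(3) - H(P)

H(P) = -Σ P(x) log₂(P(x)):
  -P(1)·log₂(P(1)) = -(0.0416)·log₂(0.0416) = 0.19083
  -P(2)·log₂(P(2)) = -(0.8823)·log₂(0.8823) = 0.15940
  -P(3)·log₂(P(3)) = -(0.0761)·log₂(0.0761) = 0.28278
H(P) = 0.19083 + 0.15940 + 0.28278 = 0.63301 bits

log₂(3) = 1.58496 bits

D_KL(P||U) = 1.58496 - 0.63301 = 0.95195 ≈ 0.9520 bits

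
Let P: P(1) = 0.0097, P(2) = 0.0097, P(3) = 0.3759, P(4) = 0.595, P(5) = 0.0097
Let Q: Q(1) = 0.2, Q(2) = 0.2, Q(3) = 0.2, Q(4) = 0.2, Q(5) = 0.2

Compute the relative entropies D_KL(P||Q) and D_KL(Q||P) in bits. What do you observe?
D_KL(P||Q) = 1.1510 bits, D_KL(Q||P) = 2.1229 bits. The two directions give different values (D_KL(Q||P) exceeds D_KL(P||Q) by 0.9719 bits): KL divergence is asymmetric.

D_KL(P||Q) = Σ P(x) log₂(P(x)/Q(x))

Computing term by term:
  P(1)·log₂(P(1)/Q(1)) = 0.0097·log₂(0.0097/0.2) = -0.04235
  P(2)·log₂(P(2)/Q(2)) = 0.0097·log₂(0.0097/0.2) = -0.04235
  P(3)·log₂(P(3)/Q(3)) = 0.3759·log₂(0.3759/0.2) = 0.34220
  P(4)·log₂(P(4)/Q(4)) = 0.595·log₂(0.595/0.2) = 0.93587
  P(5)·log₂(P(5)/Q(5)) = 0.0097·log₂(0.0097/0.2) = -0.04235

D_KL(P||Q) = -0.04235 - 0.04235 + 0.34220 + 0.93587 - 0.04235 = 1.15102 ≈ 1.1510 bits

D_KL(Q||P) = Σ Q(x) log₂(Q(x)/P(x))

Computing term by term:
  Q(1)·log₂(Q(1)/P(1)) = 0.2·log₂(0.2/0.0097) = 0.87317
  Q(2)·log₂(Q(2)/P(2)) = 0.2·log₂(0.2/0.0097) = 0.87317
  Q(3)·log₂(Q(3)/P(3)) = 0.2·log₂(0.2/0.3759) = -0.18207
  Q(4)·log₂(Q(4)/P(4)) = 0.2·log₂(0.2/0.595) = -0.31458
  Q(5)·log₂(Q(5)/P(5)) = 0.2·log₂(0.2/0.0097) = 0.87317

D_KL(Q||P) = 0.87317 + 0.87317 - 0.18207 - 0.31458 + 0.87317 = 2.12286 ≈ 2.1229 bits

These are NOT equal (difference: 0.9719 bits). KL divergence is asymmetric: D_KL(P||Q) ≠ D_KL(Q||P) in general.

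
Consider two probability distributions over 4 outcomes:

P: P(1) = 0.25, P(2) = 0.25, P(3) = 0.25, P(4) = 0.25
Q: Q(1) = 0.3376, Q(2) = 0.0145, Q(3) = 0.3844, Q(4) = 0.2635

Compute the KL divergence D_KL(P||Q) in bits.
0.7445 bits

D_KL(P||Q) = Σ P(x) log₂(P(x)/Q(x))

Computing term by term:
  P(1)·log₂(P(1)/Q(1)) = 0.25·log₂(0.25/0.3376) = -0.10835
  P(2)·log₂(P(2)/Q(2)) = 0.25·log₂(0.25/0.0145) = 1.02695
  P(3)·log₂(P(3)/Q(3)) = 0.25·log₂(0.25/0.3844) = -0.15517
  P(4)·log₂(P(4)/Q(4)) = 0.25·log₂(0.25/0.2635) = -0.01897

D_KL(P||Q) = -0.10835 + 1.02695 - 0.15517 - 0.01897 = 0.74446 ≈ 0.7445 bits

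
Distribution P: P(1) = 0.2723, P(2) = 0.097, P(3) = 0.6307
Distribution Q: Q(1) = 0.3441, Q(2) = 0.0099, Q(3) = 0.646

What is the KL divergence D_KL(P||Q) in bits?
0.2056 bits

D_KL(P||Q) = Σ P(x) log₂(P(x)/Q(x))

Computing term by term:
  P(1)·log₂(P(1)/Q(1)) = 0.2723·log₂(0.2723/0.3441) = -0.09194
  P(2)·log₂(P(2)/Q(2)) = 0.097·log₂(0.097/0.0099) = 0.31937
  P(3)·log₂(P(3)/Q(3)) = 0.6307·log₂(0.6307/0.646) = -0.02181

D_KL(P||Q) = -0.09194 + 0.31937 - 0.02181 = 0.20562 ≈ 0.2056 bits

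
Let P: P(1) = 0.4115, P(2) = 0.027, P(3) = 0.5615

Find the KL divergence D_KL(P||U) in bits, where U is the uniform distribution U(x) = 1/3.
0.4496 bits

U(i) = 1/3 for all i

D_KL(P||U) = Σ P(x) log₂(P(x) / (1/3))
           = Σ P(x) log₂(P(x)) + log₂(3)
           = log₂(3) - H(P)

H(P) = -Σ P(x) log₂(P(x)):
  -P(1)·log₂(P(1)) = -(0.4115)·log₂(0.4115) = 0.52715
  -P(2)·log₂(P(2)) = -(0.027)·log₂(0.027) = 0.14069
  -P(3)·log₂(P(3)) = -(0.5615)·log₂(0.5615) = 0.46753
H(P) = 0.52715 + 0.14069 + 0.46753 = 1.13537 bits

log₂(3) = 1.58496 bits

D_KL(P||U) = 1.58496 - 1.13537 = 0.44959 ≈ 0.4496 bits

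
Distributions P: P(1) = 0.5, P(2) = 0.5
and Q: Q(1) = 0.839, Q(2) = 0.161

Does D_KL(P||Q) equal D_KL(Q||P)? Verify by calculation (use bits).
D_KL(P||Q) = 0.4441 bits, D_KL(Q||P) = 0.3633 bits. No — D_KL(P||Q) ≠ D_KL(Q||P) for this pair.

D_KL(P||Q) = Σ P(x) log₂(P(x)/Q(x))

Computing term by term:
  P(1)·log₂(P(1)/Q(1)) = 0.5·log₂(0.5/0.839) = -0.37337
  P(2)·log₂(P(2)/Q(2)) = 0.5·log₂(0.5/0.161) = 0.81743

D_KL(P||Q) = -0.37337 + 0.81743 = 0.44406 ≈ 0.4441 bits

D_KL(Q||P) = Σ Q(x) log₂(Q(x)/P(x))

Computing term by term:
  Q(1)·log₂(Q(1)/P(1)) = 0.839·log₂(0.839/0.5) = 0.62652
  Q(2)·log₂(Q(2)/P(2)) = 0.161·log₂(0.161/0.5) = -0.26321

D_KL(Q||P) = 0.62652 - 0.26321 = 0.36331 ≈ 0.3633 bits

These are NOT equal (difference: 0.0808 bits). KL divergence is asymmetric: D_KL(P||Q) ≠ D_KL(Q||P) in general.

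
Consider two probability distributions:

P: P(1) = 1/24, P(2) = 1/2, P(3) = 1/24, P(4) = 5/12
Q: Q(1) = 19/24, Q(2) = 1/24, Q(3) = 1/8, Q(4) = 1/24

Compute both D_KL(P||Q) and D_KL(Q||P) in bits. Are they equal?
D_KL(P||Q) = 2.9336 bits, D_KL(Q||P) = 3.2733 bits. No, they are not equal.

D_KL(P||Q) = Σ P(x) log₂(P(x)/Q(x))

Computing term by term:
  P(1)·log₂(P(1)/Q(1)) = (1/24)·log₂((1/24)/(19/24)) = -0.17700
  P(2)·log₂(P(2)/Q(2)) = (1/2)·log₂((1/2)/(1/24)) = 1.79248
  P(3)·log₂(P(3)/Q(3)) = (1/24)·log₂((1/24)/(1/8)) = -0.06604
  P(4)·log₂(P(4)/Q(4)) = (5/12)·log₂((5/12)/(1/24)) = 1.38414

D_KL(P||Q) = -0.17700 + 1.79248 - 0.06604 + 1.38414 = 2.93358 ≈ 2.9336 bits

D_KL(Q||P) = Σ Q(x) log₂(Q(x)/P(x))

Computing term by term:
  Q(1)·log₂(Q(1)/P(1)) = (19/24)·log₂((19/24)/(1/24)) = 3.36294
  Q(2)·log₂(Q(2)/P(2)) = (1/24)·log₂((1/24)/(1/2)) = -0.14937
  Q(3)·log₂(Q(3)/P(3)) = (1/8)·log₂((1/8)/(1/24)) = 0.19812
  Q(4)·log₂(Q(4)/P(4)) = (1/24)·log₂((1/24)/(5/12)) = -0.13841

D_KL(Q||P) = 3.36294 - 0.14937 + 0.19812 - 0.13841 = 3.27328 ≈ 3.2733 bits

These are NOT equal (difference: 0.3397 bits). KL divergence is asymmetric: D_KL(P||Q) ≠ D_KL(Q||P) in general.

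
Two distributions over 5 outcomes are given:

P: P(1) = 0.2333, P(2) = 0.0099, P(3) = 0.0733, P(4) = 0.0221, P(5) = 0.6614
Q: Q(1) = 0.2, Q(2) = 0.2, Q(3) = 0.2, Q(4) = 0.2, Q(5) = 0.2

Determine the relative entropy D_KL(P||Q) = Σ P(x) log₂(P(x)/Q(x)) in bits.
0.9738 bits

D_KL(P||Q) = Σ P(x) log₂(P(x)/Q(x))

Computing term by term:
  P(1)·log₂(P(1)/Q(1)) = 0.2333·log₂(0.2333/0.2) = 0.05184
  P(2)·log₂(P(2)/Q(2)) = 0.0099·log₂(0.0099/0.2) = -0.04293
  P(3)·log₂(P(3)/Q(3)) = 0.0733·log₂(0.0733/0.2) = -0.10615
  P(4)·log₂(P(4)/Q(4)) = 0.0221·log₂(0.0221/0.2) = -0.07023
  P(5)·log₂(P(5)/Q(5)) = 0.6614·log₂(0.6614/0.2) = 1.14126

D_KL(P||Q) = 0.05184 - 0.04293 - 0.10615 - 0.07023 + 1.14126 = 0.97379 ≈ 0.9738 bits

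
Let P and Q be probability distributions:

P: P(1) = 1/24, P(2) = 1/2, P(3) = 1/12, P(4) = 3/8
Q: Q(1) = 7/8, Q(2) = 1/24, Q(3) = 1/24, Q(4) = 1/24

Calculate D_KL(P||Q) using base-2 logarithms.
2.8815 bits

D_KL(P||Q) = Σ P(x) log₂(P(x)/Q(x))

Computing term by term:
  P(1)·log₂(P(1)/Q(1)) = (1/24)·log₂((1/24)/(7/8)) = -0.18301
  P(2)·log₂(P(2)/Q(2)) = (1/2)·log₂((1/2)/(1/24)) = 1.79248
  P(3)·log₂(P(3)/Q(3)) = (1/12)·log₂((1/12)/(1/24)) = 0.08333
  P(4)·log₂(P(4)/Q(4)) = (3/8)·log₂((3/8)/(1/24)) = 1.18872

D_KL(P||Q) = -0.18301 + 1.79248 + 0.08333 + 1.18872 = 2.88152 ≈ 2.8815 bits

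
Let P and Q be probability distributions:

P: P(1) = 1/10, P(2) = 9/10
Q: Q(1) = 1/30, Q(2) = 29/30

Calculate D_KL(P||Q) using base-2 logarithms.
0.0657 bits

D_KL(P||Q) = Σ P(x) log₂(P(x)/Q(x))

Computing term by term:
  P(1)·log₂(P(1)/Q(1)) = (1/10)·log₂((1/10)/(1/30)) = 0.15850
  P(2)·log₂(P(2)/Q(2)) = (9/10)·log₂((9/10)/(29/30)) = -0.09278

D_KL(P||Q) = 0.15850 - 0.09278 = 0.06572 ≈ 0.0657 bits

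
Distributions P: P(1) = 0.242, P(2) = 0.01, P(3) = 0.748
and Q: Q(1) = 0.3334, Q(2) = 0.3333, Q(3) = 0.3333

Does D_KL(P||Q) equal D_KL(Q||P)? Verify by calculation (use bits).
D_KL(P||Q) = 0.7099 bits, D_KL(Q||P) = 1.4515 bits. No — D_KL(P||Q) ≠ D_KL(Q||P) for this pair.

D_KL(P||Q) = Σ P(x) log₂(P(x)/Q(x))

Computing term by term:
  P(1)·log₂(P(1)/Q(1)) = 0.242·log₂(0.242/0.3334) = -0.11186
  P(2)·log₂(P(2)/Q(2)) = 0.01·log₂(0.01/0.3333) = -0.05059
  P(3)·log₂(P(3)/Q(3)) = 0.748·log₂(0.748/0.3333) = 0.87233

D_KL(P||Q) = -0.11186 - 0.05059 + 0.87233 = 0.70988 ≈ 0.7099 bits

D_KL(Q||P) = Σ Q(x) log₂(Q(x)/P(x))

Computing term by term:
  Q(1)·log₂(Q(1)/P(1)) = 0.3334·log₂(0.3334/0.242) = 0.15411
  Q(2)·log₂(Q(2)/P(2)) = 0.3333·log₂(0.3333/0.01) = 1.68608
  Q(3)·log₂(Q(3)/P(3)) = 0.3333·log₂(0.3333/0.748) = -0.38870

D_KL(Q||P) = 0.15411 + 1.68608 - 0.38870 = 1.45149 ≈ 1.4515 bits

These are NOT equal (difference: 0.7416 bits). KL divergence is asymmetric: D_KL(P||Q) ≠ D_KL(Q||P) in general.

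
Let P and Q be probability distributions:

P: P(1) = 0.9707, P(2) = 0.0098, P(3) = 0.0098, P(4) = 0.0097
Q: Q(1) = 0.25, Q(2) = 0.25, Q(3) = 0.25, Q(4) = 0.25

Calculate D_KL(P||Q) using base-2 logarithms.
1.7627 bits

D_KL(P||Q) = Σ P(x) log₂(P(x)/Q(x))

Computing term by term:
  P(1)·log₂(P(1)/Q(1)) = 0.9707·log₂(0.9707/0.25) = 1.89975
  P(2)·log₂(P(2)/Q(2)) = 0.0098·log₂(0.0098/0.25) = -0.04580
  P(3)·log₂(P(3)/Q(3)) = 0.0098·log₂(0.0098/0.25) = -0.04580
  P(4)·log₂(P(4)/Q(4)) = 0.0097·log₂(0.0097/0.25) = -0.04547

D_KL(P||Q) = 1.89975 - 0.04580 - 0.04580 - 0.04547 = 1.76268 ≈ 1.7627 bits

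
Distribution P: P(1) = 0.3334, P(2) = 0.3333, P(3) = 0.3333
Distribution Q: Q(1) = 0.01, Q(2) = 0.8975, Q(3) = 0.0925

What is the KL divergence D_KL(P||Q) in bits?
1.8268 bits

D_KL(P||Q) = Σ P(x) log₂(P(x)/Q(x))

Computing term by term:
  P(1)·log₂(P(1)/Q(1)) = 0.3334·log₂(0.3334/0.01) = 1.68673
  P(2)·log₂(P(2)/Q(2)) = 0.3333·log₂(0.3333/0.8975) = -0.47632
  P(3)·log₂(P(3)/Q(3)) = 0.3333·log₂(0.3333/0.0925) = 0.61637

D_KL(P||Q) = 1.68673 - 0.47632 + 0.61637 = 1.82678 ≈ 1.8268 bits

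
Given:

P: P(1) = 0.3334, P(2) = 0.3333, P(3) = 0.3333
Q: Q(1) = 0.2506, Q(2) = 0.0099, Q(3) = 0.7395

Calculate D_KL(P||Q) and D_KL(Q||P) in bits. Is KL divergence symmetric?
D_KL(P||Q) = 1.4450 bits, D_KL(Q||P) = 0.6968 bits. No, KL divergence is not symmetric.

D_KL(P||Q) = Σ P(x) log₂(P(x)/Q(x))

Computing term by term:
  P(1)·log₂(P(1)/Q(1)) = 0.3334·log₂(0.3334/0.2506) = 0.13732
  P(2)·log₂(P(2)/Q(2)) = 0.3333·log₂(0.3333/0.0099) = 1.69091
  P(3)·log₂(P(3)/Q(3)) = 0.3333·log₂(0.3333/0.7395) = -0.38320

D_KL(P||Q) = 0.13732 + 1.69091 - 0.38320 = 1.44503 ≈ 1.4450 bits

D_KL(Q||P) = Σ Q(x) log₂(Q(x)/P(x))

Computing term by term:
  Q(1)·log₂(Q(1)/P(1)) = 0.2506·log₂(0.2506/0.3334) = -0.10321
  Q(2)·log₂(Q(2)/P(2)) = 0.0099·log₂(0.0099/0.3333) = -0.05023
  Q(3)·log₂(Q(3)/P(3)) = 0.7395·log₂(0.7395/0.3333) = 0.85022

D_KL(Q||P) = -0.10321 - 0.05023 + 0.85022 = 0.69678 ≈ 0.6968 bits

These are NOT equal (difference: 0.7482 bits). KL divergence is asymmetric: D_KL(P||Q) ≠ D_KL(Q||P) in general.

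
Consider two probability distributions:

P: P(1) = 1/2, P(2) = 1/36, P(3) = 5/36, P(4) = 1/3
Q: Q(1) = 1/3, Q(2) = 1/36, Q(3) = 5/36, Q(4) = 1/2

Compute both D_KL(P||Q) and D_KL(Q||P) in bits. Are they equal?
D_KL(P||Q) = 0.0975 bits, D_KL(Q||P) = 0.0975 bits. Yes, in this case they are equal (although KL divergence is not symmetric in general).

D_KL(P||Q) = Σ P(x) log₂(P(x)/Q(x))

Computing term by term:
  P(1)·log₂(P(1)/Q(1)) = (1/2)·log₂((1/2)/(1/3)) = 0.29248
  P(2)·log₂(P(2)/Q(2)) = (1/36)·log₂((1/36)/(1/36)) = 0.00000
  P(3)·log₂(P(3)/Q(3)) = (5/36)·log₂((5/36)/(5/36)) = 0.00000
  P(4)·log₂(P(4)/Q(4)) = (1/3)·log₂((1/3)/(1/2)) = -0.19499

D_KL(P||Q) = 0.29248 + 0.00000 + 0.00000 - 0.19499 = 0.09749 ≈ 0.0975 bits

D_KL(Q||P) = Σ Q(x) log₂(Q(x)/P(x))

Computing term by term:
  Q(1)·log₂(Q(1)/P(1)) = (1/3)·log₂((1/3)/(1/2)) = -0.19499
  Q(2)·log₂(Q(2)/P(2)) = (1/36)·log₂((1/36)/(1/36)) = 0.00000
  Q(3)·log₂(Q(3)/P(3)) = (5/36)·log₂((5/36)/(5/36)) = 0.00000
  Q(4)·log₂(Q(4)/P(4)) = (1/2)·log₂((1/2)/(1/3)) = 0.29248

D_KL(Q||P) = -0.19499 + 0.00000 + 0.00000 + 0.29248 = 0.09749 ≈ 0.0975 bits

These ARE equal here. Q is P with outcomes relabeled (Q(1) = P(4), Q(4) = P(1)) by a relabeling that is its own inverse, so the two sums contain exactly the same terms in a different order. This is a special case — KL divergence is not symmetric in general: D_KL(P||Q) ≠ D_KL(Q||P) for most P, Q.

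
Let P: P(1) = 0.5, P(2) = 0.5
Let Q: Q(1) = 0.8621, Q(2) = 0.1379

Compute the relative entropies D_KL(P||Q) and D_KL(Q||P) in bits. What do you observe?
D_KL(P||Q) = 0.5362 bits, D_KL(Q||P) = 0.4213 bits. The two directions give different values (D_KL(P||Q) exceeds D_KL(Q||P) by 0.1149 bits): KL divergence is asymmetric.

D_KL(P||Q) = Σ P(x) log₂(P(x)/Q(x))

Computing term by term:
  P(1)·log₂(P(1)/Q(1)) = 0.5·log₂(0.5/0.8621) = -0.39296
  P(2)·log₂(P(2)/Q(2)) = 0.5·log₂(0.5/0.1379) = 0.92915

D_KL(P||Q) = -0.39296 + 0.92915 = 0.53619 ≈ 0.5362 bits

D_KL(Q||P) = Σ Q(x) log₂(Q(x)/P(x))

Computing term by term:
  Q(1)·log₂(Q(1)/P(1)) = 0.8621·log₂(0.8621/0.5) = 0.67755
  Q(2)·log₂(Q(2)/P(2)) = 0.1379·log₂(0.1379/0.5) = -0.25626

D_KL(Q||P) = 0.67755 - 0.25626 = 0.42129 ≈ 0.4213 bits

These are NOT equal (difference: 0.1149 bits). KL divergence is asymmetric: D_KL(P||Q) ≠ D_KL(Q||P) in general.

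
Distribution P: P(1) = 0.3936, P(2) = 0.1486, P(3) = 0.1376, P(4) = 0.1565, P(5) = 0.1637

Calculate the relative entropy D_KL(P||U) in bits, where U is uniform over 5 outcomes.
0.1438 bits

U(i) = 1/5 for all i

D_KL(P||U) = Σ P(x) log₂(P(x) / (1/5))
           = Σ P(x) log₂(P(x)) + log₂(5)
           = log₂(5) - H(P)

H(P) = -Σ P(x) log₂(P(x)):
  -P(1)·log₂(P(1)) = -(0.3936)·log₂(0.3936) = 0.52947
  -P(2)·log₂(P(2)) = -(0.1486)·log₂(0.1486) = 0.40872
  -P(3)·log₂(P(3)) = -(0.1376)·log₂(0.1376) = 0.39374
  -P(4)·log₂(P(4)) = -(0.1565)·log₂(0.1565) = 0.41876
  -P(5)·log₂(P(5)) = -(0.1637)·log₂(0.1637) = 0.42740
H(P) = 0.52947 + 0.40872 + 0.39374 + 0.41876 + 0.42740 = 2.17809 bits

log₂(5) = 2.32193 bits

D_KL(P||U) = 2.32193 - 2.17809 = 0.14384 ≈ 0.1438 bits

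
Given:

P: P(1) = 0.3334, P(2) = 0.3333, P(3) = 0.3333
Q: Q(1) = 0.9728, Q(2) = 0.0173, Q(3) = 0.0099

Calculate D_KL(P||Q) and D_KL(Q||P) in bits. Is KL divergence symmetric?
D_KL(P||Q) = 2.5984 bits, D_KL(Q||P) = 1.3788 bits. No, KL divergence is not symmetric.

D_KL(P||Q) = Σ P(x) log₂(P(x)/Q(x))

Computing term by term:
  P(1)·log₂(P(1)/Q(1)) = 0.3334·log₂(0.3334/0.9728) = -0.51507
  P(2)·log₂(P(2)/Q(2)) = 0.3333·log₂(0.3333/0.0173) = 1.42252
  P(3)·log₂(P(3)/Q(3)) = 0.3333·log₂(0.3333/0.0099) = 1.69091

D_KL(P||Q) = -0.51507 + 1.42252 + 1.69091 = 2.59836 ≈ 2.5984 bits

D_KL(Q||P) = Σ Q(x) log₂(Q(x)/P(x))

Computing term by term:
  Q(1)·log₂(Q(1)/P(1)) = 0.9728·log₂(0.9728/0.3334) = 1.50287
  Q(2)·log₂(Q(2)/P(2)) = 0.0173·log₂(0.0173/0.3333) = -0.07384
  Q(3)·log₂(Q(3)/P(3)) = 0.0099·log₂(0.0099/0.3333) = -0.05023

D_KL(Q||P) = 1.50287 - 0.07384 - 0.05023 = 1.37880 ≈ 1.3788 bits

These are NOT equal (difference: 1.2196 bits). KL divergence is asymmetric: D_KL(P||Q) ≠ D_KL(Q||P) in general.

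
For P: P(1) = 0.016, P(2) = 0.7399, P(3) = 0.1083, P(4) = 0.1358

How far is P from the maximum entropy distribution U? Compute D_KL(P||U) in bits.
0.8445 bits

U(i) = 1/4 for all i

D_KL(P||U) = Σ P(x) log₂(P(x) / (1/4))
           = Σ P(x) log₂(P(x)) + log₂(4)
           = log₂(4) - H(P)

H(P) = -Σ P(x) log₂(P(x)):
  -P(1)·log₂(P(1)) = -(0.016)·log₂(0.016) = 0.09545
  -P(2)·log₂(P(2)) = -(0.7399)·log₂(0.7399) = 0.32156
  -P(3)·log₂(P(3)) = -(0.1083)·log₂(0.1083) = 0.34731
  -P(4)·log₂(P(4)) = -(0.1358)·log₂(0.1358) = 0.39116
H(P) = 0.09545 + 0.32156 + 0.34731 + 0.39116 = 1.15548 bits

log₂(4) = 2.00000 bits

D_KL(P||U) = 2.00000 - 1.15548 = 0.84452 ≈ 0.8445 bits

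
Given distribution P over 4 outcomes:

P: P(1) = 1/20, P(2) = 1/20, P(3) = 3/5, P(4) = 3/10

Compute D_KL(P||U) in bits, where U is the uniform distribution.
0.6045 bits

U(i) = 1/4 for all i

D_KL(P||U) = Σ P(x) log₂(P(x) / (1/4))
           = Σ P(x) log₂(P(x)) + log₂(4)
           = log₂(4) - H(P)

H(P) = -Σ P(x) log₂(P(x)):
  -P(1)·log₂(P(1)) = -(1/20)·log₂(1/20) = 0.21610
  -P(2)·log₂(P(2)) = -(1/20)·log₂(1/20) = 0.21610
  -P(3)·log₂(P(3)) = -(3/5)·log₂(3/5) = 0.44218
  -P(4)·log₂(P(4)) = -(3/10)·log₂(3/10) = 0.52109
H(P) = 0.21610 + 0.21610 + 0.44218 + 0.52109 = 1.39547 bits

log₂(4) = 2.00000 bits

D_KL(P||U) = 2.00000 - 1.39547 = 0.60453 ≈ 0.6045 bits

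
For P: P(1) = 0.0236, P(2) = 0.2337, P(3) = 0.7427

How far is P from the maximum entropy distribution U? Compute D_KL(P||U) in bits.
0.6485 bits

U(i) = 1/3 for all i

D_KL(P||U) = Σ P(x) log₂(P(x) / (1/3))
           = Σ P(x) log₂(P(x)) + log₂(3)
           = log₂(3) - H(P)

H(P) = -Σ P(x) log₂(P(x)):
  -P(1)·log₂(P(1)) = -(0.0236)·log₂(0.0236) = 0.12756
  -P(2)·log₂(P(2)) = -(0.2337)·log₂(0.2337) = 0.49013
  -P(3)·log₂(P(3)) = -(0.7427)·log₂(0.7427) = 0.31873
H(P) = 0.12756 + 0.49013 + 0.31873 = 0.93642 bits

log₂(3) = 1.58496 bits

D_KL(P||U) = 1.58496 - 0.93642 = 0.64854 ≈ 0.6485 bits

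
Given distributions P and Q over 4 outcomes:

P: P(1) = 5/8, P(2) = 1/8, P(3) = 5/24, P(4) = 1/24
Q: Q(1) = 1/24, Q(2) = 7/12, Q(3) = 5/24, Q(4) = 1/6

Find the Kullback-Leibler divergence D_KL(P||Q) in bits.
2.0807 bits

D_KL(P||Q) = Σ P(x) log₂(P(x)/Q(x))

Computing term by term:
  P(1)·log₂(P(1)/Q(1)) = (5/8)·log₂((5/8)/(1/24)) = 2.44181
  P(2)·log₂(P(2)/Q(2)) = (1/8)·log₂((1/8)/(7/12)) = -0.27780
  P(3)·log₂(P(3)/Q(3)) = (5/24)·log₂((5/24)/(5/24)) = 0.00000
  P(4)·log₂(P(4)/Q(4)) = (1/24)·log₂((1/24)/(1/6)) = -0.08333

D_KL(P||Q) = 2.44181 - 0.27780 + 0.00000 - 0.08333 = 2.08068 ≈ 2.0807 bits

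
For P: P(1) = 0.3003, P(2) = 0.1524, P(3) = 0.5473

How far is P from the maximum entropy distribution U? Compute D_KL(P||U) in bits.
0.1742 bits

U(i) = 1/3 for all i

D_KL(P||U) = Σ P(x) log₂(P(x) / (1/3))
           = Σ P(x) log₂(P(x)) + log₂(3)
           = log₂(3) - H(P)

H(P) = -Σ P(x) log₂(P(x)):
  -P(1)·log₂(P(1)) = -(0.3003)·log₂(0.3003) = 0.52118
  -P(2)·log₂(P(2)) = -(0.1524)·log₂(0.1524) = 0.41362
  -P(3)·log₂(P(3)) = -(0.5473)·log₂(0.5473) = 0.47593
H(P) = 0.52118 + 0.41362 + 0.47593 = 1.41073 bits

log₂(3) = 1.58496 bits

D_KL(P||U) = 1.58496 - 1.41073 = 0.17423 ≈ 0.1742 bits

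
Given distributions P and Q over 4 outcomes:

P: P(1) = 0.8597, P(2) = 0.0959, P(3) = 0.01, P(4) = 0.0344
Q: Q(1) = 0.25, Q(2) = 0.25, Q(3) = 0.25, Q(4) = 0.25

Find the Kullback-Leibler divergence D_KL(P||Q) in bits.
1.2545 bits

D_KL(P||Q) = Σ P(x) log₂(P(x)/Q(x))

Computing term by term:
  P(1)·log₂(P(1)/Q(1)) = 0.8597·log₂(0.8597/0.25) = 1.53190
  P(2)·log₂(P(2)/Q(2)) = 0.0959·log₂(0.0959/0.25) = -0.13257
  P(3)·log₂(P(3)/Q(3)) = 0.01·log₂(0.01/0.25) = -0.04644
  P(4)·log₂(P(4)/Q(4)) = 0.0344·log₂(0.0344/0.25) = -0.09843

D_KL(P||Q) = 1.53190 - 0.13257 - 0.04644 - 0.09843 = 1.25446 ≈ 1.2545 bits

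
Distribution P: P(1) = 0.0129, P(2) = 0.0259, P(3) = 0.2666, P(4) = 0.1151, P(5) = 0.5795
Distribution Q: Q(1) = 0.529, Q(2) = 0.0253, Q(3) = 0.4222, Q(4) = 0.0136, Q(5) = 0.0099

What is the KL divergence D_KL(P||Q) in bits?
3.5120 bits

D_KL(P||Q) = Σ P(x) log₂(P(x)/Q(x))

Computing term by term:
  P(1)·log₂(P(1)/Q(1)) = 0.0129·log₂(0.0129/0.529) = -0.06912
  P(2)·log₂(P(2)/Q(2)) = 0.0259·log₂(0.0259/0.0253) = 0.00088
  P(3)·log₂(P(3)/Q(3)) = 0.2666·log₂(0.2666/0.4222) = -0.17682
  P(4)·log₂(P(4)/Q(4)) = 0.1151·log₂(0.1151/0.0136) = 0.35465
  P(5)·log₂(P(5)/Q(5)) = 0.5795·log₂(0.5795/0.0099) = 3.40238

D_KL(P||Q) = -0.06912 + 0.00088 - 0.17682 + 0.35465 + 3.40238 = 3.51197 ≈ 3.5120 bits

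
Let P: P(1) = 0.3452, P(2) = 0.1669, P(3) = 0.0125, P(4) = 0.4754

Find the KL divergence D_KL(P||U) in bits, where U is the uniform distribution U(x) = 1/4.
0.4502 bits

U(i) = 1/4 for all i

D_KL(P||U) = Σ P(x) log₂(P(x) / (1/4))
           = Σ P(x) log₂(P(x)) + log₂(4)
           = log₂(4) - H(P)

H(P) = -Σ P(x) log₂(P(x)):
  -P(1)·log₂(P(1)) = -(0.3452)·log₂(0.3452) = 0.52971
  -P(2)·log₂(P(2)) = -(0.1669)·log₂(0.1669) = 0.43109
  -P(3)·log₂(P(3)) = -(0.0125)·log₂(0.0125) = 0.07902
  -P(4)·log₂(P(4)) = -(0.4754)·log₂(0.4754) = 0.51000
H(P) = 0.52971 + 0.43109 + 0.07902 + 0.51000 = 1.54982 bits

log₂(4) = 2.00000 bits

D_KL(P||U) = 2.00000 - 1.54982 = 0.45018 ≈ 0.4502 bits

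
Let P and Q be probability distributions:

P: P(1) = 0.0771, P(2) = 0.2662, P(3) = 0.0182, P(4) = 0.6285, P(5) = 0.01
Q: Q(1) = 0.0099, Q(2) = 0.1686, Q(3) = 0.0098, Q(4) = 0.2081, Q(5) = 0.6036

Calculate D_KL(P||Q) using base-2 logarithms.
1.3630 bits

D_KL(P||Q) = Σ P(x) log₂(P(x)/Q(x))

Computing term by term:
  P(1)·log₂(P(1)/Q(1)) = 0.0771·log₂(0.0771/0.0099) = 0.22831
  P(2)·log₂(P(2)/Q(2)) = 0.2662·log₂(0.2662/0.1686) = 0.17540
  P(3)·log₂(P(3)/Q(3)) = 0.0182·log₂(0.0182/0.0098) = 0.01625
  P(4)·log₂(P(4)/Q(4)) = 0.6285·log₂(0.6285/0.2081) = 1.00223
  P(5)·log₂(P(5)/Q(5)) = 0.01·log₂(0.01/0.6036) = -0.05916

D_KL(P||Q) = 0.22831 + 0.17540 + 0.01625 + 1.00223 - 0.05916 = 1.36303 ≈ 1.3630 bits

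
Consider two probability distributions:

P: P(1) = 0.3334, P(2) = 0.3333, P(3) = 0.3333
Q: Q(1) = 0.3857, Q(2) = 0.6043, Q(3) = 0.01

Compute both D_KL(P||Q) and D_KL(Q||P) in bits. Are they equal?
D_KL(P||Q) = 1.3299 bits, D_KL(Q||P) = 0.5493 bits. No, they are not equal.

D_KL(P||Q) = Σ P(x) log₂(P(x)/Q(x))

Computing term by term:
  P(1)·log₂(P(1)/Q(1)) = 0.3334·log₂(0.3334/0.3857) = -0.07009
  P(2)·log₂(P(2)/Q(2)) = 0.3333·log₂(0.3333/0.6043) = -0.28612
  P(3)·log₂(P(3)/Q(3)) = 0.3333·log₂(0.3333/0.01) = 1.68608

D_KL(P||Q) = -0.07009 - 0.28612 + 1.68608 = 1.32987 ≈ 1.3299 bits

D_KL(Q||P) = Σ Q(x) log₂(Q(x)/P(x))

Computing term by term:
  Q(1)·log₂(Q(1)/P(1)) = 0.3857·log₂(0.3857/0.3334) = 0.08108
  Q(2)·log₂(Q(2)/P(2)) = 0.6043·log₂(0.6043/0.3333) = 0.51876
  Q(3)·log₂(Q(3)/P(3)) = 0.01·log₂(0.01/0.3333) = -0.05059

D_KL(Q||P) = 0.08108 + 0.51876 - 0.05059 = 0.54925 ≈ 0.5493 bits

These are NOT equal (difference: 0.7806 bits). KL divergence is asymmetric: D_KL(P||Q) ≠ D_KL(Q||P) in general.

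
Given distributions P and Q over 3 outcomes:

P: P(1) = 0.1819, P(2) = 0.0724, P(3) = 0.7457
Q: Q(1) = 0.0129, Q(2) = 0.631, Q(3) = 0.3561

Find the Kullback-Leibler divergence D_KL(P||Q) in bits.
1.2634 bits

D_KL(P||Q) = Σ P(x) log₂(P(x)/Q(x))

Computing term by term:
  P(1)·log₂(P(1)/Q(1)) = 0.1819·log₂(0.1819/0.0129) = 0.69444
  P(2)·log₂(P(2)/Q(2)) = 0.0724·log₂(0.0724/0.631) = -0.22615
  P(3)·log₂(P(3)/Q(3)) = 0.7457·log₂(0.7457/0.3561) = 0.79515

D_KL(P||Q) = 0.69444 - 0.22615 + 0.79515 = 1.26344 ≈ 1.2634 bits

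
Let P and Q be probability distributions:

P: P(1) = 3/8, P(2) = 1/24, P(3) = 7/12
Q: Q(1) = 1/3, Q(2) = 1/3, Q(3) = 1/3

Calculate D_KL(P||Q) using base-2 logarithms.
0.4097 bits

D_KL(P||Q) = Σ P(x) log₂(P(x)/Q(x))

Computing term by term:
  P(1)·log₂(P(1)/Q(1)) = (3/8)·log₂((3/8)/(1/3)) = 0.06372
  P(2)·log₂(P(2)/Q(2)) = (1/24)·log₂((1/24)/(1/3)) = -0.12500
  P(3)·log₂(P(3)/Q(3)) = (7/12)·log₂((7/12)/(1/3)) = 0.47096

D_KL(P||Q) = 0.06372 - 0.12500 + 0.47096 = 0.40968 ≈ 0.4097 bits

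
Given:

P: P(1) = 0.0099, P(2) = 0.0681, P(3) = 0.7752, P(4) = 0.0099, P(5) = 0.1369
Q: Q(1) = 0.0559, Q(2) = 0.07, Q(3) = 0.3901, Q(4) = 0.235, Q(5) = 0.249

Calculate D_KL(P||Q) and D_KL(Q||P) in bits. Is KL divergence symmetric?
D_KL(P||Q) = 0.5772 bits, D_KL(Q||P) = 1.0445 bits. No, KL divergence is not symmetric.

D_KL(P||Q) = Σ P(x) log₂(P(x)/Q(x))

Computing term by term:
  P(1)·log₂(P(1)/Q(1)) = 0.0099·log₂(0.0099/0.0559) = -0.02472
  P(2)·log₂(P(2)/Q(2)) = 0.0681·log₂(0.0681/0.07) = -0.00270
  P(3)·log₂(P(3)/Q(3)) = 0.7752·log₂(0.7752/0.3901) = 0.76801
  P(4)·log₂(P(4)/Q(4)) = 0.0099·log₂(0.0099/0.235) = -0.04523
  P(5)·log₂(P(5)/Q(5)) = 0.1369·log₂(0.1369/0.249) = -0.11815

D_KL(P||Q) = -0.02472 - 0.00270 + 0.76801 - 0.04523 - 0.11815 = 0.57721 ≈ 0.5772 bits

D_KL(Q||P) = Σ Q(x) log₂(Q(x)/P(x))

Computing term by term:
  Q(1)·log₂(Q(1)/P(1)) = 0.0559·log₂(0.0559/0.0099) = 0.13960
  Q(2)·log₂(Q(2)/P(2)) = 0.07·log₂(0.07/0.0681) = 0.00278
  Q(3)·log₂(Q(3)/P(3)) = 0.3901·log₂(0.3901/0.7752) = -0.38648
  Q(4)·log₂(Q(4)/P(4)) = 0.235·log₂(0.235/0.0099) = 1.07374
  Q(5)·log₂(Q(5)/P(5)) = 0.249·log₂(0.249/0.1369) = 0.21489

D_KL(Q||P) = 0.13960 + 0.00278 - 0.38648 + 1.07374 + 0.21489 = 1.04453 ≈ 1.0445 bits

These are NOT equal (difference: 0.4673 bits). KL divergence is asymmetric: D_KL(P||Q) ≠ D_KL(Q||P) in general.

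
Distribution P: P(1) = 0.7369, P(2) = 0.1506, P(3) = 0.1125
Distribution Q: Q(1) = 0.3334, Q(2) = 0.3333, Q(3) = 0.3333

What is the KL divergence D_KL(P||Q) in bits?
0.4943 bits

D_KL(P||Q) = Σ P(x) log₂(P(x)/Q(x))

Computing term by term:
  P(1)·log₂(P(1)/Q(1)) = 0.7369·log₂(0.7369/0.3334) = 0.84317
  P(2)·log₂(P(2)/Q(2)) = 0.1506·log₂(0.1506/0.3333) = -0.17260
  P(3)·log₂(P(3)/Q(3)) = 0.1125·log₂(0.1125/0.3333) = -0.17628

D_KL(P||Q) = 0.84317 - 0.17260 - 0.17628 = 0.49429 ≈ 0.4943 bits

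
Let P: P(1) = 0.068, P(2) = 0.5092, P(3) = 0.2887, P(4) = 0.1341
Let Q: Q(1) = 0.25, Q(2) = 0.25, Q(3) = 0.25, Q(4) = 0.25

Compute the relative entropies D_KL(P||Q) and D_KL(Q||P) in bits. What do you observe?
D_KL(P||Q) = 0.3343 bits, D_KL(Q||P) = 0.3857 bits. The two directions give different values (D_KL(Q||P) exceeds D_KL(P||Q) by 0.0514 bits): KL divergence is asymmetric.

D_KL(P||Q) = Σ P(x) log₂(P(x)/Q(x))

Computing term by term:
  P(1)·log₂(P(1)/Q(1)) = 0.068·log₂(0.068/0.25) = -0.12773
  P(2)·log₂(P(2)/Q(2)) = 0.5092·log₂(0.5092/0.25) = 0.52259
  P(3)·log₂(P(3)/Q(3)) = 0.2887·log₂(0.2887/0.25) = 0.05995
  P(4)·log₂(P(4)/Q(4)) = 0.1341·log₂(0.1341/0.25) = -0.12050

D_KL(P||Q) = -0.12773 + 0.52259 + 0.05995 - 0.12050 = 0.33431 ≈ 0.3343 bits

D_KL(Q||P) = Σ Q(x) log₂(Q(x)/P(x))

Computing term by term:
  Q(1)·log₂(Q(1)/P(1)) = 0.25·log₂(0.25/0.068) = 0.46958
  Q(2)·log₂(Q(2)/P(2)) = 0.25·log₂(0.25/0.5092) = -0.25658
  Q(3)·log₂(Q(3)/P(3)) = 0.25·log₂(0.25/0.2887) = -0.05191
  Q(4)·log₂(Q(4)/P(4)) = 0.25·log₂(0.25/0.1341) = 0.22465

D_KL(Q||P) = 0.46958 - 0.25658 - 0.05191 + 0.22465 = 0.38574 ≈ 0.3857 bits

These are NOT equal (difference: 0.0514 bits). KL divergence is asymmetric: D_KL(P||Q) ≠ D_KL(Q||P) in general.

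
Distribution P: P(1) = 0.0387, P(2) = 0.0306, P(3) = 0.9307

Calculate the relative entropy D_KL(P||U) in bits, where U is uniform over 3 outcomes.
1.1530 bits

U(i) = 1/3 for all i

D_KL(P||U) = Σ P(x) log₂(P(x) / (1/3))
           = Σ P(x) log₂(P(x)) + log₂(3)
           = log₂(3) - H(P)

H(P) = -Σ P(x) log₂(P(x)):
  -P(1)·log₂(P(1)) = -(0.0387)·log₂(0.0387) = 0.18156
  -P(2)·log₂(P(2)) = -(0.0306)·log₂(0.0306) = 0.15393
  -P(3)·log₂(P(3)) = -(0.9307)·log₂(0.9307) = 0.09643
H(P) = 0.18156 + 0.15393 + 0.09643 = 0.43192 bits

log₂(3) = 1.58496 bits

D_KL(P||U) = 1.58496 - 0.43192 = 1.15304 ≈ 1.1530 bits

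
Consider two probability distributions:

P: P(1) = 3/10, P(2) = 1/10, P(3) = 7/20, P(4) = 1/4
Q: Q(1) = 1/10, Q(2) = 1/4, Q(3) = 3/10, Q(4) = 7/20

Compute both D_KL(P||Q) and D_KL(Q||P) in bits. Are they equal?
D_KL(P||Q) = 0.2998 bits, D_KL(Q||P) = 0.2752 bits. No, they are not equal.

D_KL(P||Q) = Σ P(x) log₂(P(x)/Q(x))

Computing term by term:
  P(1)·log₂(P(1)/Q(1)) = (3/10)·log₂((3/10)/(1/10)) = 0.47549
  P(2)·log₂(P(2)/Q(2)) = (1/10)·log₂((1/10)/(1/4)) = -0.13219
  P(3)·log₂(P(3)/Q(3)) = (7/20)·log₂((7/20)/(3/10)) = 0.07784
  P(4)·log₂(P(4)/Q(4)) = (1/4)·log₂((1/4)/(7/20)) = -0.12136

D_KL(P||Q) = 0.47549 - 0.13219 + 0.07784 - 0.12136 = 0.29978 ≈ 0.2998 bits

D_KL(Q||P) = Σ Q(x) log₂(Q(x)/P(x))

Computing term by term:
  Q(1)·log₂(Q(1)/P(1)) = (1/10)·log₂((1/10)/(3/10)) = -0.15850
  Q(2)·log₂(Q(2)/P(2)) = (1/4)·log₂((1/4)/(1/10)) = 0.33048
  Q(3)·log₂(Q(3)/P(3)) = (3/10)·log₂((3/10)/(7/20)) = -0.06672
  Q(4)·log₂(Q(4)/P(4)) = (7/20)·log₂((7/20)/(1/4)) = 0.16990

D_KL(Q||P) = -0.15850 + 0.33048 - 0.06672 + 0.16990 = 0.27516 ≈ 0.2752 bits

These are NOT equal (difference: 0.0246 bits). KL divergence is asymmetric: D_KL(P||Q) ≠ D_KL(Q||P) in general.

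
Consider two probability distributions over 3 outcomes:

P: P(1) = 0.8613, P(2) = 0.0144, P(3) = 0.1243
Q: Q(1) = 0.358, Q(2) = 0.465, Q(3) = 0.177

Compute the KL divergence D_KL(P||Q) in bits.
0.9553 bits

D_KL(P||Q) = Σ P(x) log₂(P(x)/Q(x))

Computing term by term:
  P(1)·log₂(P(1)/Q(1)) = 0.8613·log₂(0.8613/0.358) = 1.09088
  P(2)·log₂(P(2)/Q(2)) = 0.0144·log₂(0.0144/0.465) = -0.07219
  P(3)·log₂(P(3)/Q(3)) = 0.1243·log₂(0.1243/0.177) = -0.06338

D_KL(P||Q) = 1.09088 - 0.07219 - 0.06338 = 0.95531 ≈ 0.9553 bits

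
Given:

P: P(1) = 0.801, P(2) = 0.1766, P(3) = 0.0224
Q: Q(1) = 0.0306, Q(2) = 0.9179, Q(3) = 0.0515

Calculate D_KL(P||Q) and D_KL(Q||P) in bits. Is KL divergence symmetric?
D_KL(P||Q) = 3.3260 bits, D_KL(Q||P) = 2.1004 bits. No, KL divergence is not symmetric.

D_KL(P||Q) = Σ P(x) log₂(P(x)/Q(x))

Computing term by term:
  P(1)·log₂(P(1)/Q(1)) = 0.801·log₂(0.801/0.0306) = 3.77287
  P(2)·log₂(P(2)/Q(2)) = 0.1766·log₂(0.1766/0.9179) = -0.41993
  P(3)·log₂(P(3)/Q(3)) = 0.0224·log₂(0.0224/0.0515) = -0.02690

D_KL(P||Q) = 3.77287 - 0.41993 - 0.02690 = 3.32604 ≈ 3.3260 bits

D_KL(Q||P) = Σ Q(x) log₂(Q(x)/P(x))

Computing term by term:
  Q(1)·log₂(Q(1)/P(1)) = 0.0306·log₂(0.0306/0.801) = -0.14413
  Q(2)·log₂(Q(2)/P(2)) = 0.9179·log₂(0.9179/0.1766) = 2.18263
  Q(3)·log₂(Q(3)/P(3)) = 0.0515·log₂(0.0515/0.0224) = 0.06186

D_KL(Q||P) = -0.14413 + 2.18263 + 0.06186 = 2.10036 ≈ 2.1004 bits

These are NOT equal (difference: 1.2256 bits). KL divergence is asymmetric: D_KL(P||Q) ≠ D_KL(Q||P) in general.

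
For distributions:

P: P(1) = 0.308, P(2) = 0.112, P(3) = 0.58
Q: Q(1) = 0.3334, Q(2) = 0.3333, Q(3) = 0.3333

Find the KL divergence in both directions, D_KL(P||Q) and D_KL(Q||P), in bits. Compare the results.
D_KL(P||Q) = 0.2521 bits, D_KL(Q||P) = 0.2961 bits. D_KL(Q||P) is larger than D_KL(P||Q) by 0.0440 bits; the two directions differ.

D_KL(P||Q) = Σ P(x) log₂(P(x)/Q(x))

Computing term by term:
  P(1)·log₂(P(1)/Q(1)) = 0.308·log₂(0.308/0.3334) = -0.03521
  P(2)·log₂(P(2)/Q(2)) = 0.112·log₂(0.112/0.3333) = -0.17621
  P(3)·log₂(P(3)/Q(3)) = 0.58·log₂(0.58/0.3333) = 0.46355

D_KL(P||Q) = -0.03521 - 0.17621 + 0.46355 = 0.25213 ≈ 0.2521 bits

D_KL(Q||P) = Σ Q(x) log₂(Q(x)/P(x))

Computing term by term:
  Q(1)·log₂(Q(1)/P(1)) = 0.3334·log₂(0.3334/0.308) = 0.03812
  Q(2)·log₂(Q(2)/P(2)) = 0.3333·log₂(0.3333/0.112) = 0.52439
  Q(3)·log₂(Q(3)/P(3)) = 0.3333·log₂(0.3333/0.58) = -0.26638

D_KL(Q||P) = 0.03812 + 0.52439 - 0.26638 = 0.29613 ≈ 0.2961 bits

These are NOT equal (difference: 0.0440 bits). KL divergence is asymmetric: D_KL(P||Q) ≠ D_KL(Q||P) in general.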